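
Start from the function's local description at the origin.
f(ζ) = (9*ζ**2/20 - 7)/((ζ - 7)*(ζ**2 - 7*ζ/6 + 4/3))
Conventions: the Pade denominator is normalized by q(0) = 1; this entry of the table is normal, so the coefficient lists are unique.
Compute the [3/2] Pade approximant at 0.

Taylor coefficients needed (expand at 0): a_0 = 3/4, a_1 = 171/224, a_2 = 4551/62720, a_3 = -1804473/3512320, a_4 = -19851045/39337984, a_5 = -620442297/11014635520.
Write the denominator as Q(ζ) = 1 + q1*ζ + q2*ζ^2. Requiring Q*f - P = O(ζ^6) with deg P <= 3 kills the coefficients of ζ^4..ζ^5 in Q*f:
  ζ^4: a_4 + q1*a_3 + q2*a_2 = 0, i.e. -19851045/39337984 + (-1804473/3512320)*q1 + (4551/62720)*q2 = 0.
  ζ^5: a_5 + q1*a_4 + q2*a_3 = 0, i.e. -620442297/11014635520 + (-19851045/39337984)*q1 + (-1804473/3512320)*q2 = 0.
Solving this linear system: q1 = -460416177/525486584, q2 = 2762349013/3678406088.
The numerator is Q*f truncated at degree 3: P0 = a_0 = 3/4; P1 = a_1 + q1*a_0 = 13960143/131371646; P2 = a_2 + q1*a_1 + q2*a_0 = -24832629/750695120; P3 = a_3 + q1*a_2 + q2*a_1 = -74497887/18392030440.

The Pade approximant has numerator coefficients [3/4, 13960143/131371646, -24832629/750695120, -74497887/18392030440]; denominator coefficients [1, -460416177/525486584, 2762349013/3678406088].


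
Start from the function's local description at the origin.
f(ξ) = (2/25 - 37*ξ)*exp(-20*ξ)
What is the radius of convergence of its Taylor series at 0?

The radius of convergence is infinite.

The factor exp(-20*ξ) is entire and contributes no finite singular point.
The polynomial part has no poles.
No finite singular points: the Taylor series at 0 converges everywhere.


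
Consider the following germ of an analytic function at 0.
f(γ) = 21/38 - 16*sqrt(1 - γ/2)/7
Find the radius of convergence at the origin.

The radius of convergence is 2.

Branch term (-16/7)*sqrt(1 - γ/(2)): its argument vanishes at γ = 2, a square-root branch point, modulus 2.
The radius of convergence is the smallest modulus among the singular points: 2.


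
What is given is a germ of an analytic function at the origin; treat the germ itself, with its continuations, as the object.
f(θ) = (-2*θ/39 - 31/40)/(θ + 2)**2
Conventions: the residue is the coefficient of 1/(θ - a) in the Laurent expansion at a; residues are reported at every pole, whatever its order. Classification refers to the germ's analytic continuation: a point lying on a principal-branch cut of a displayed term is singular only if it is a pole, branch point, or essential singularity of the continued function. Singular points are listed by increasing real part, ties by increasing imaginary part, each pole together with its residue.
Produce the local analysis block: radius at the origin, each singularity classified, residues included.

Denominator factor (θ + 2)^2: pole of order 2 at -2, modulus 2.
The radius of convergence is the smallest modulus among the singular points: 2.
At the order-2 pole -2 set g(θ) = (θ - (-2))^2*f(θ) = -2*θ/39 - 31/40.
Order-2 pole: residue = g'(a); g'(-2) = -2/39, so the residue is -2/39.

Radius of convergence at 0: 2.
At -2: a pole of order 2; residue -2/39.


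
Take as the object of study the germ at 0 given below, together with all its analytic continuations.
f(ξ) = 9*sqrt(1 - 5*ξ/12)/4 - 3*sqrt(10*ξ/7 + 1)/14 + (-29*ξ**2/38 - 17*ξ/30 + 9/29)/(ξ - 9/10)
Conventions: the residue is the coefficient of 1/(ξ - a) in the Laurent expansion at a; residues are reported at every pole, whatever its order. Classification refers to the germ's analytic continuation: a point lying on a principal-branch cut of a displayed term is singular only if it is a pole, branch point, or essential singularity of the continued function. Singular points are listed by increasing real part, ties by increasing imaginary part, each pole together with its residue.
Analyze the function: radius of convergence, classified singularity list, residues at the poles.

Radius of convergence at 0: 7/10.
At -7/10: an algebraic (square-root) branch point.
At 9/10: a pole of order 1; residue -90123/110200.
At 12/5: an algebraic (square-root) branch point.

Denominator factor (ξ - 9/10): pole of order 1 at 9/10, modulus 9/10.
Branch term (9/4)*sqrt(1 - ξ/(12/5)): its argument vanishes at ξ = 12/5, a square-root branch point, modulus 12/5.
Branch term (-3/14)*sqrt(1 - ξ/(-7/10)): its argument vanishes at ξ = -7/10, a square-root branch point, modulus 7/10.
The radius of convergence is the smallest modulus among the singular points: 7/10.
The branch terms are analytic at 9/10 and contribute nothing to the residue; only the rational part matters.
At the order-1 pole 9/10 set g(ξ) = (ξ - (9/10))*(rational part) = -29*ξ**2/38 - 17*ξ/30 + 9/29.
Simple pole: residue = g(a) at a = 9/10, which is -90123/110200.
List the singular points by increasing real part (a conjugate pair: the negative imaginary part first).


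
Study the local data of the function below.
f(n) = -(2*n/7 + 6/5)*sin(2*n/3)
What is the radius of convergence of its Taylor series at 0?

The radius of convergence is infinite.

The factor -sin(2*n/3) is entire and contributes no finite singular point.
The polynomial part has no poles.
No finite singular points: the Taylor series at 0 converges everywhere.


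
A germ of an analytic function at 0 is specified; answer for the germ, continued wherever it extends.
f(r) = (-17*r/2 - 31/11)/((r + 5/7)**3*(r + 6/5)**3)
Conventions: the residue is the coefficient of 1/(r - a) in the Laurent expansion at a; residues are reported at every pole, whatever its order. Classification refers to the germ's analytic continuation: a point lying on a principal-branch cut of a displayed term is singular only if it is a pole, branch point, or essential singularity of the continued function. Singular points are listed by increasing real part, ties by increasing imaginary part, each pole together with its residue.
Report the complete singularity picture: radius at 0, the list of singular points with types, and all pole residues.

Radius of convergence at 0: 5/7.
At -6/5: a pole of order 3; residue -36865854375/31236854.
At -5/7: a pole of order 3; residue 36865854375/31236854.

Denominator factor (r + 5/7)^3: pole of order 3 at -5/7, modulus 5/7.
Denominator factor (r + 6/5)^3: pole of order 3 at -6/5, modulus 6/5.
The radius of convergence is the smallest modulus among the singular points: 5/7.
At the order-3 pole -6/5 set g(r) = (r - (-6/5))^3*f(r) = (-17*r/2 - 31/11)/(r + 5/7)**3.
Order-3 pole: residue = g''(a)/2; g''(-6/5) = -36865854375/15618427, so the residue is -36865854375/31236854.
At the order-3 pole -5/7 set g(r) = (r - (-5/7))^3*f(r) = (-17*r/2 - 31/11)/(r + 6/5)**3.
Order-3 pole: residue = g''(a)/2; g''(-5/7) = 36865854375/15618427, so the residue is 36865854375/31236854.
List the singular points by increasing real part (a conjugate pair: the negative imaginary part first).


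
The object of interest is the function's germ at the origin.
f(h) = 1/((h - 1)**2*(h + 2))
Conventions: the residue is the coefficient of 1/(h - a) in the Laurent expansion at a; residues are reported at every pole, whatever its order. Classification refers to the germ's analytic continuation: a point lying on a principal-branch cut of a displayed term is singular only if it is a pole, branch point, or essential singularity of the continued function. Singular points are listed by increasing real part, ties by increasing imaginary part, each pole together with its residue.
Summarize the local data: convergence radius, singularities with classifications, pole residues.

Radius of convergence at 0: 1.
At -2: a pole of order 1; residue 1/9.
At 1: a pole of order 2; residue -1/9.

Denominator factor (h - 1)^2: pole of order 2 at 1, modulus 1.
Denominator factor (h + 2): pole of order 1 at -2, modulus 2.
The radius of convergence is the smallest modulus among the singular points: 1.
At the order-1 pole -2 set g(h) = (h - (-2))*f(h) = (h - 1)**(-2).
Simple pole: residue = g(a) at a = -2, which is 1/9.
At the order-2 pole 1 set g(h) = (h - (1))^2*f(h) = 1/(h + 2).
Order-2 pole: residue = g'(a); g'(1) = -1/9, so the residue is -1/9.
List the singular points by increasing real part (a conjugate pair: the negative imaginary part first).


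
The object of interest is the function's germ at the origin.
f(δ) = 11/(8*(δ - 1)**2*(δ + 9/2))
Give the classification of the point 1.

The denominator factor δ - 1 vanishes at 1 and appears to the power 2; the numerator there equals 11/8, nonzero, and no other factor vanishes.
Hence a pole whose order is the multiplicity, 2.

The point is a pole of order 2.


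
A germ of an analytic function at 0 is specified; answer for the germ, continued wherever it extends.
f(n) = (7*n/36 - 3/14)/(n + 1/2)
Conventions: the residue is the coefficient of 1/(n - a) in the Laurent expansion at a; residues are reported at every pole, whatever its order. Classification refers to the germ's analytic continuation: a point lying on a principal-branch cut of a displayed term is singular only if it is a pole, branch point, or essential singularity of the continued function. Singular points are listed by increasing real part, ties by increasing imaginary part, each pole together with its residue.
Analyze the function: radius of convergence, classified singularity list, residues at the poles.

Denominator factor (n + 1/2): pole of order 1 at -1/2, modulus 1/2.
The radius of convergence is the smallest modulus among the singular points: 1/2.
At the order-1 pole -1/2 set g(n) = (n - (-1/2))*f(n) = 7*n/36 - 3/14.
Simple pole: residue = g(a) at a = -1/2, which is -157/504.

Radius of convergence at 0: 1/2.
At -1/2: a pole of order 1; residue -157/504.


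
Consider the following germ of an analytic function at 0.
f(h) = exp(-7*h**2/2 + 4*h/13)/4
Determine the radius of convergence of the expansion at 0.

The factor exp(-7*h**2/2 + 4*h/13) is entire and contributes no finite singular point.
The polynomial part has no poles.
No finite singular points: the Taylor series at 0 converges everywhere.

The radius of convergence is infinite.


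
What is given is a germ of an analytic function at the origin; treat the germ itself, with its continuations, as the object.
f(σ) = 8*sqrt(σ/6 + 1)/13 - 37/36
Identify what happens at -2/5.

The point is a regular point.

There is no denominator, hence no pole anywhere.
Branch term sqrt(1 - σ/(-6)): argument at -2/5 is 14/15, nonzero, so -2/5 is not its branch point (a point on a principal cut is still regular for the continued germ).
So the germ continues analytically to -2/5.


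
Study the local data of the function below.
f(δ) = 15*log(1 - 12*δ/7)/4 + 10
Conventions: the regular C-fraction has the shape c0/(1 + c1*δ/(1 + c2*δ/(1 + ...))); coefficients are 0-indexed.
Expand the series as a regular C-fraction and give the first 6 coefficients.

Taylor coefficients (expand at 0): a_0 = 10, a_1 = -45/7, a_2 = -270/49, a_3 = -2160/343, a_4 = -19440/2401, a_5 = -186624/16807.
c0 = a_0 = 10. Peel one level at a time: if S = 1 + c*δ/S' with S'(0) = 1, then c is the δ-coefficient of S and S' = c*δ/(S - 1).
S_1 = c0/f = 1 + (9/14)*δ + (27/28)*δ^2 + ...; c1 = 9/14.
S_2 = c1*δ/(S_1 - 1) = 1 + (-3/2)*δ + (-12/49)*δ^2 + ...; c2 = -3/2.
S_3 = c2*δ/(S_2 - 1) = 1 + (-8/49)*δ + (-272/2401)*δ^2 + ...; c3 = -8/49.
S_4 = c3*δ/(S_3 - 1) = 1 + (-34/49)*δ + (-48/245)*δ^2 + ...; c4 = -34/49.
S_5 = c4*δ/(S_4 - 1) = 1 + (-24/85)*δ + ...; c5 = -24/85.

The regular C-fraction coefficients are [10, 9/14, -3/2, -8/49, -34/49, -24/85].


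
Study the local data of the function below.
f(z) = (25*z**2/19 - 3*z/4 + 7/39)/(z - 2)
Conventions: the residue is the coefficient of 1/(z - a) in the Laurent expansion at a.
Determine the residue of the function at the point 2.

At the order-1 pole 2 set g(z) = (z - (2))*f(z) = 25*z**2/19 - 3*z/4 + 7/39.
Simple pole: residue = g(a) at a = 2, which is 5843/1482.

The residue is 5843/1482.


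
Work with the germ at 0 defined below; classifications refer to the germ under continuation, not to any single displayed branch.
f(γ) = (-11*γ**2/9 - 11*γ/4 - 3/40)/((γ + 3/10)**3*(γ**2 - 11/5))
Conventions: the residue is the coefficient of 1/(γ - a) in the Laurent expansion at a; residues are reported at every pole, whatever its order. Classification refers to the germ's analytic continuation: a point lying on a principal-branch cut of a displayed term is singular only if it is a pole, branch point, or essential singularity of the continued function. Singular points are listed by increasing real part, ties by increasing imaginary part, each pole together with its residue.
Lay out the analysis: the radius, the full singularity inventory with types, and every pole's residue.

Denominator factor (γ + 3/10)^3: pole of order 3 at -3/10, modulus 3/10.
Denominator factor (γ**2 - 11/5): discriminant 44/5, real irrational roots (1/5)*sqrt(55) and -(1/5)*sqrt(55); poles of order 1, moduli (1/5)*sqrt(55) and (1/5)*sqrt(55).
The radius of convergence is the smallest modulus among the singular points: 3/10.
The factor γ**2 - 11/5 splits as (γ - a)(γ - a') with a = -(1/5)*sqrt(55), a' = (1/5)*sqrt(55). At the order-1 pole a set g(γ) = (γ - a)*f(γ) = [(-11*γ**2/9 - 11*γ/4 - 3/40)/(γ + 3/10)**3] / (γ - a').
Simple pole: residue = g(a) at a = -(1/5)*sqrt(55), which is -5884000/84545379 + (9396375/206666482)*sqrt(55).
At the order-3 pole -3/10 set g(γ) = (γ - (-3/10))^3*f(γ) = (-11*γ**2/9 - 11*γ/4 - 3/40)/(γ**2 - 11/5).
Order-3 pole: residue = g''(a)/2; g''(-3/10) = 23536000/84545379, so the residue is 11768000/84545379.
The factor γ**2 - 11/5 splits as (γ - a)(γ - a') with a = (1/5)*sqrt(55), a' = -(1/5)*sqrt(55). At the order-1 pole a set g(γ) = (γ - a)*f(γ) = [(-11*γ**2/9 - 11*γ/4 - 3/40)/(γ + 3/10)**3] / (γ - a').
Simple pole: residue = g(a) at a = (1/5)*sqrt(55), which is -5884000/84545379 - (9396375/206666482)*sqrt(55).
List the singular points by increasing real part (a conjugate pair: the negative imaginary part first).

Radius of convergence at 0: 3/10.
At -(1/5)*sqrt(55): a pole of order 1; residue -5884000/84545379 + (9396375/206666482)*sqrt(55).
At -3/10: a pole of order 3; residue 11768000/84545379.
At (1/5)*sqrt(55): a pole of order 1; residue -5884000/84545379 - (9396375/206666482)*sqrt(55).


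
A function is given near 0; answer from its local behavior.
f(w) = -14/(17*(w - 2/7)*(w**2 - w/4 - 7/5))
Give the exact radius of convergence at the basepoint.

Denominator factor (w**2 - w/4 - 7/5): discriminant 453/80, real irrational roots 1/8 + (1/40)*sqrt(2265) and 1/8 - (1/40)*sqrt(2265); poles of order 1, moduli 1/8 + (1/40)*sqrt(2265) and -1/8 + (1/40)*sqrt(2265).
Denominator factor (w - 2/7): pole of order 1 at 2/7, modulus 2/7.
The radius of convergence is the smallest modulus among the singular points: 2/7.

The radius of convergence is 2/7.


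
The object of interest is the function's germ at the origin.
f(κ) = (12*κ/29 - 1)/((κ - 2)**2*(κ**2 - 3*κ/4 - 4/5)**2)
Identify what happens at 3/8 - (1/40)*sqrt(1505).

The point is a pole of order 2.

The denominator factor κ**2 - 3*κ/4 - 4/5 vanishes at 3/8 - (1/40)*sqrt(1505) and appears to the power 2; the numerator there equals -49/58 - (3/290)*sqrt(1505), nonzero, and no other factor vanishes.
Hence a pole whose order is the multiplicity, 2.


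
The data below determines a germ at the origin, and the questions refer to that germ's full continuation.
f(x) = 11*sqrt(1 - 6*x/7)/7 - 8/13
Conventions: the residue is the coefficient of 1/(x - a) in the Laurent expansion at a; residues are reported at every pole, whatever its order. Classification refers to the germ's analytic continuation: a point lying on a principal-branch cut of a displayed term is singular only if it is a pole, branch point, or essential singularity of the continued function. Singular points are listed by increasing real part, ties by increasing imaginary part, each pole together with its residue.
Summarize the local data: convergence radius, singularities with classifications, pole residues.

Branch term (11/7)*sqrt(1 - x/(7/6)): its argument vanishes at x = 7/6, a square-root branch point, modulus 7/6.
The radius of convergence is the smallest modulus among the singular points: 7/6.

Radius of convergence at 0: 7/6.
At 7/6: an algebraic (square-root) branch point.


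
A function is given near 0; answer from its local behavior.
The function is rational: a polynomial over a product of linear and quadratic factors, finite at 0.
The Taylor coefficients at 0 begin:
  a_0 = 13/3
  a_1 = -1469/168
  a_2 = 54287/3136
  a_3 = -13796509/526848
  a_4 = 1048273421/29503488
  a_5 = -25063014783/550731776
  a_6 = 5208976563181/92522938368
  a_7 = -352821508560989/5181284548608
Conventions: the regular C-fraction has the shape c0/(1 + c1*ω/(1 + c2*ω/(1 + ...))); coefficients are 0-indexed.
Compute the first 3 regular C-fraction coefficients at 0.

Taylor coefficients (read off): a_0 = 13/3, a_1 = -1469/168, a_2 = 54287/3136.
c0 = a_0 = 13/3. Peel one level at a time: if S = 1 + c*ω/S' with S'(0) = 1, then c is the ω-coefficient of S and S' = c*ω/(S - 1).
S_1 = c0/f = 1 + (113/56)*ω + (1/13)*ω^2 + ...; c1 = 113/56.
S_2 = c1*ω/(S_1 - 1) = 1 + (-56/1469)*ω + ...; c2 = -56/1469.

The regular C-fraction coefficients are [13/3, 113/56, -56/1469].


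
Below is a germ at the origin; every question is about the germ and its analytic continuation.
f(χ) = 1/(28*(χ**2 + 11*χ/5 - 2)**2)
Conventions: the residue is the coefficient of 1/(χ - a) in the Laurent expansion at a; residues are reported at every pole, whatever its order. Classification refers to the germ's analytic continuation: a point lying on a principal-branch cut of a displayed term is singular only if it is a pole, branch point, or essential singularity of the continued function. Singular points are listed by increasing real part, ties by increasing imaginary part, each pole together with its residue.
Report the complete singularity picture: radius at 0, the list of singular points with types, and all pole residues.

Radius of convergence at 0: -11/10 + (1/10)*sqrt(321).
At -11/10 - (1/10)*sqrt(321): a pole of order 2; residue (125/1442574)*sqrt(321).
At -11/10 + (1/10)*sqrt(321): a pole of order 2; residue -(125/1442574)*sqrt(321).

Denominator factor (χ**2 + 11*χ/5 - 2)^2: discriminant 321/25, real irrational roots -11/10 + (1/10)*sqrt(321) and -11/10 - (1/10)*sqrt(321); poles of order 2, moduli -11/10 + (1/10)*sqrt(321) and 11/10 + (1/10)*sqrt(321).
The radius of convergence is the smallest modulus among the singular points: -11/10 + (1/10)*sqrt(321).
The factor χ**2 + 11*χ/5 - 2 splits as (χ - a)(χ - a') with a = -11/10 - (1/10)*sqrt(321), a' = -11/10 + (1/10)*sqrt(321). At the order-2 pole a set g(χ) = (χ - a)^2*f(χ) = [1/28] / (χ - a')^2.
Order-2 pole: residue = g'(a); g'(-11/10 - (1/10)*sqrt(321)) = (125/1442574)*sqrt(321), so the residue is (125/1442574)*sqrt(321).
The factor χ**2 + 11*χ/5 - 2 splits as (χ - a)(χ - a') with a = -11/10 + (1/10)*sqrt(321), a' = -11/10 - (1/10)*sqrt(321). At the order-2 pole a set g(χ) = (χ - a)^2*f(χ) = [1/28] / (χ - a')^2.
Order-2 pole: residue = g'(a); g'(-11/10 + (1/10)*sqrt(321)) = -(125/1442574)*sqrt(321), so the residue is -(125/1442574)*sqrt(321).
List the singular points by increasing real part (a conjugate pair: the negative imaginary part first).


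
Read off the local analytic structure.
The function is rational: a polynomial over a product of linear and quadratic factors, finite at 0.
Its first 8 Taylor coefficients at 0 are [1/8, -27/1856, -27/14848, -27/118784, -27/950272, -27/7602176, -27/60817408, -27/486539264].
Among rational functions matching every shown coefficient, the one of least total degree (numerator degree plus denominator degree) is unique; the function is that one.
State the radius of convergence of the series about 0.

The radius of convergence is 8.

No rational of total degree below 2 reproduces all 8 coefficients; solving the [1/1] Pade equations on them gives f(j) = (7*j/29 - 1)/(j - 8), whose expansion matches every shown term.
Denominator factor (j - 8): pole of order 1 at 8, modulus 8.
The radius of convergence is the smallest modulus among the singular points: 8.


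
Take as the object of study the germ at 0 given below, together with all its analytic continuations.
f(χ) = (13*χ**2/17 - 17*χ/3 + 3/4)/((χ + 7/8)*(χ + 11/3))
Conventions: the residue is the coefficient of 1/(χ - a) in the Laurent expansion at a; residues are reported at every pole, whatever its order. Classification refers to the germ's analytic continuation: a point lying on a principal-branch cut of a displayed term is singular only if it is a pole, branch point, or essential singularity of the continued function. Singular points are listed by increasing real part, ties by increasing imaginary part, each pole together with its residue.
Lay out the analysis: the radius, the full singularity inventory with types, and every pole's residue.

Denominator factor (χ + 11/3): pole of order 1 at -11/3, modulus 11/3.
Denominator factor (χ + 7/8): pole of order 1 at -7/8, modulus 7/8.
The radius of convergence is the smallest modulus among the singular points: 7/8.
At the order-1 pole -11/3 set g(χ) = (χ - (-11/3))*f(χ) = (13*χ**2/17 - 17*χ/3 + 3/4)/(χ + 7/8).
Simple pole: residue = g(a) at a = -11/3, which is -12978/1139.
At the order-1 pole -7/8 set g(χ) = (χ - (-7/8))*f(χ) = (13*χ**2/17 - 17*χ/3 + 3/4)/(χ + 11/3).
Simple pole: residue = g(a) at a = -7/8, which is 20543/9112.
List the singular points by increasing real part (a conjugate pair: the negative imaginary part first).

Radius of convergence at 0: 7/8.
At -11/3: a pole of order 1; residue -12978/1139.
At -7/8: a pole of order 1; residue 20543/9112.


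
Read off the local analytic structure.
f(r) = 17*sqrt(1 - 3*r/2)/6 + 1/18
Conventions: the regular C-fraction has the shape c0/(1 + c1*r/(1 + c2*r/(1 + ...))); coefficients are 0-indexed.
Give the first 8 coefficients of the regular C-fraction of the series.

Taylor coefficients (expand at 0): a_0 = 26/9, a_1 = -17/8, a_2 = -51/64, a_3 = -153/256, a_4 = -2295/4096, a_5 = -9639/16384, a_6 = -86751/131072, a_7 = -408969/524288.
c0 = a_0 = 26/9. Peel one level at a time: if S = 1 + c*r/S' with S'(0) = 1, then c is the r-coefficient of S and S' = c*r/(S - 1).
S_1 = c0/f = 1 + (153/208)*r + (35343/43264)*r^2 + ...; c1 = 153/208.
S_2 = c1*r/(S_1 - 1) = 1 + (-231/208)*r + (-9/64)*r^2 + ...; c2 = -231/208.
S_3 = c2*r/(S_2 - 1) = 1 + (-39/308)*r + (-468/5929)*r^2 + ...; c3 = -39/308.
S_4 = c3*r/(S_3 - 1) = 1 + (-48/77)*r + (-9/64)*r^2 + ...; c4 = -48/77.
S_5 = c4*r/(S_4 - 1) = 1 + (-231/1024)*r + (-124047/1048576)*r^2 + ...; c5 = -231/1024.
S_6 = c5*r/(S_5 - 1) = 1 + (-537/1024)*r + (-9/64)*r^2 + ...; c6 = -537/1024.
S_7 = c6*r/(S_6 - 1) = 1 + (-48/179)*r + ...; c7 = -48/179.

The regular C-fraction coefficients are [26/9, 153/208, -231/208, -39/308, -48/77, -231/1024, -537/1024, -48/179].


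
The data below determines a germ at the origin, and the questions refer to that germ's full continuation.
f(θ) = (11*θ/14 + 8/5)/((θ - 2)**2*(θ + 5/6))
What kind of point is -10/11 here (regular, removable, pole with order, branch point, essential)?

The point is a regular point.

Denominator factors: θ - 2 = -32/11 at θ = -10/11; θ + 5/6 = -5/66 at θ = -10/11 — none vanishes.
So the germ continues analytically to -10/11.


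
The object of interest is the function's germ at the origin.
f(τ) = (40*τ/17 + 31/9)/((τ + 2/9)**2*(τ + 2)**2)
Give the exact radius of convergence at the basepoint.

Denominator factor (τ + 2/9)^2: pole of order 2 at -2/9, modulus 2/9.
Denominator factor (τ + 2)^2: pole of order 2 at -2, modulus 2.
The radius of convergence is the smallest modulus among the singular points: 2/9.

The radius of convergence is 2/9.


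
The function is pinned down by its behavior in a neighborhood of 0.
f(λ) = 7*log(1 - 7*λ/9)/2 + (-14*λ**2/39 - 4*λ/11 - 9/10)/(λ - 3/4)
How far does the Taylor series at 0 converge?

The radius of convergence is 3/4.

Denominator factor (λ - 3/4): pole of order 1 at 3/4, modulus 3/4.
Branch term (7/2)*log(1 - λ/(9/7)): its argument vanishes at λ = 9/7, a logarithmic branch point, modulus 9/7.
The radius of convergence is the smallest modulus among the singular points: 3/4.


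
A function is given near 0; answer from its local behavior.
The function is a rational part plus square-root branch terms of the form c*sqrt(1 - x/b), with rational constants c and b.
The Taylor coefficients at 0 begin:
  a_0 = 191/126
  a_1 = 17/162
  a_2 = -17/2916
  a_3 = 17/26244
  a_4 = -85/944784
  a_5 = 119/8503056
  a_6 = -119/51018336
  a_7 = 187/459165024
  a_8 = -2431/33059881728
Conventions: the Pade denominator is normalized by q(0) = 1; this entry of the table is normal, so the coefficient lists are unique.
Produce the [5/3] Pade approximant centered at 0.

Taylor coefficients needed (read off): a_0 = 191/126, a_1 = 17/162, a_2 = -17/2916, a_3 = 17/26244, a_4 = -85/944784, a_5 = 119/8503056, a_6 = -119/51018336, a_7 = 187/459165024, a_8 = -2431/33059881728.
Write the denominator as Q(x) = 1 + q1*x + q2*x^2 + q3*x^3. Requiring Q*f - P = O(x^9) with deg P <= 5 kills the coefficients of x^6..x^8 in Q*f:
  x^6: a_6 + q1*a_5 + q2*a_4 + q3*a_3 = 0, i.e. -119/51018336 + (119/8503056)*q1 + (-85/944784)*q2 + (17/26244)*q3 = 0.
  x^7: a_7 + q1*a_6 + q2*a_5 + q3*a_4 = 0, i.e. 187/459165024 + (-119/51018336)*q1 + (119/8503056)*q2 + (-85/944784)*q3 = 0.
  x^8: a_8 + q1*a_7 + q2*a_6 + q3*a_5 = 0, i.e. -2431/33059881728 + (187/459165024)*q1 + (-119/51018336)*q2 + (119/8503056)*q3 = 0.
Solving this linear system: q1 = 3/8, q2 = 1/24, q3 = 5/3888.
The numerator is Q*f truncated at degree 5: P0 = a_0 = 191/126; P1 = a_1 + q1*a_0 = 6109/9072; P2 = a_2 + q1*a_1 + q2*a_0 = 3947/40824; P3 = a_3 + q1*a_2 + q2*a_1 + q3*a_0 = 3515/734832; P4 = a_4 + q1*a_3 + q2*a_2 + q3*a_1 = 85/1889568; P5 = a_5 + q1*a_4 + q2*a_3 + q3*a_2 = -17/68024448.

The Pade approximant has numerator coefficients [191/126, 6109/9072, 3947/40824, 3515/734832, 85/1889568, -17/68024448]; denominator coefficients [1, 3/8, 1/24, 5/3888].


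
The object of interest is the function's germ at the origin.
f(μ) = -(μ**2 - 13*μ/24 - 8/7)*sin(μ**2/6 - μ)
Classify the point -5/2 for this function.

The point is a regular point.

There is no denominator, hence no pole anywhere.
The factor -sin(μ**2/6 - μ) is entire.
So the germ continues analytically to -5/2.


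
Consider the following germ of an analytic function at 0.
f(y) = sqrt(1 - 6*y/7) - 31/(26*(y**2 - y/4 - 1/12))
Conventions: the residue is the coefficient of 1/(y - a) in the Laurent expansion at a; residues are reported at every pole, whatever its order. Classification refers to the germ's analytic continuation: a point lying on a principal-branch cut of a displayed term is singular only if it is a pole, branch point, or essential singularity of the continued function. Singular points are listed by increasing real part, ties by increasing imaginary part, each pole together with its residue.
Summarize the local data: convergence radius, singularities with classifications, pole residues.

Radius of convergence at 0: -1/8 + (1/24)*sqrt(57).
At 1/8 - (1/24)*sqrt(57): a pole of order 1; residue (62/247)*sqrt(57).
At 1/8 + (1/24)*sqrt(57): a pole of order 1; residue -(62/247)*sqrt(57).
At 7/6: an algebraic (square-root) branch point.

Denominator factor (y**2 - y/4 - 1/12): discriminant 19/48, real irrational roots 1/8 + (1/24)*sqrt(57) and 1/8 - (1/24)*sqrt(57); poles of order 1, moduli 1/8 + (1/24)*sqrt(57) and -1/8 + (1/24)*sqrt(57).
Branch term (1)*sqrt(1 - y/(7/6)): its argument vanishes at y = 7/6, a square-root branch point, modulus 7/6.
The radius of convergence is the smallest modulus among the singular points: -1/8 + (1/24)*sqrt(57).
The branch term is analytic at 1/8 - (1/24)*sqrt(57) and contributes nothing to the residue; only the rational part matters.
The factor y**2 - y/4 - 1/12 splits as (y - a)(y - a') with a = 1/8 - (1/24)*sqrt(57), a' = 1/8 + (1/24)*sqrt(57). At the order-1 pole a set g(y) = (y - a)*(rational part) = [-31/26] / (y - a').
Simple pole: residue = g(a) at a = 1/8 - (1/24)*sqrt(57), which is (62/247)*sqrt(57).
The branch term is analytic at 1/8 + (1/24)*sqrt(57) and contributes nothing to the residue; only the rational part matters.
The factor y**2 - y/4 - 1/12 splits as (y - a)(y - a') with a = 1/8 + (1/24)*sqrt(57), a' = 1/8 - (1/24)*sqrt(57). At the order-1 pole a set g(y) = (y - a)*(rational part) = [-31/26] / (y - a').
Simple pole: residue = g(a) at a = 1/8 + (1/24)*sqrt(57), which is -(62/247)*sqrt(57).
List the singular points by increasing real part (a conjugate pair: the negative imaginary part first).


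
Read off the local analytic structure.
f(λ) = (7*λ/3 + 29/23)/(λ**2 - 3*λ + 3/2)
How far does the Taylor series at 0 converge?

Denominator factor (λ**2 - 3*λ + 3/2): discriminant 3, real irrational roots 3/2 + (1/2)*sqrt(3) and 3/2 - (1/2)*sqrt(3); poles of order 1, moduli 3/2 + (1/2)*sqrt(3) and 3/2 - (1/2)*sqrt(3).
The radius of convergence is the smallest modulus among the singular points: 3/2 - (1/2)*sqrt(3).

The radius of convergence is 3/2 - (1/2)*sqrt(3).


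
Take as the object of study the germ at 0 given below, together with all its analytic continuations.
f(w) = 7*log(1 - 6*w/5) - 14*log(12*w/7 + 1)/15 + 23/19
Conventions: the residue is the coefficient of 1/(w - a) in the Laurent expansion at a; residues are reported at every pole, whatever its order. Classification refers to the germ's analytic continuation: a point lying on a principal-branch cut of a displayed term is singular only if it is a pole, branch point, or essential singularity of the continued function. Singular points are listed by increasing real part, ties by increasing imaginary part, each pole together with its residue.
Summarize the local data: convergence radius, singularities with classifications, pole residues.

Branch term (7)*log(1 - w/(5/6)): its argument vanishes at w = 5/6, a logarithmic branch point, modulus 5/6.
Branch term (-14/15)*log(1 - w/(-7/12)): its argument vanishes at w = -7/12, a logarithmic branch point, modulus 7/12.
The radius of convergence is the smallest modulus among the singular points: 7/12.
List the singular points by increasing real part (a conjugate pair: the negative imaginary part first).

Radius of convergence at 0: 7/12.
At -7/12: a logarithmic branch point.
At 5/6: a logarithmic branch point.


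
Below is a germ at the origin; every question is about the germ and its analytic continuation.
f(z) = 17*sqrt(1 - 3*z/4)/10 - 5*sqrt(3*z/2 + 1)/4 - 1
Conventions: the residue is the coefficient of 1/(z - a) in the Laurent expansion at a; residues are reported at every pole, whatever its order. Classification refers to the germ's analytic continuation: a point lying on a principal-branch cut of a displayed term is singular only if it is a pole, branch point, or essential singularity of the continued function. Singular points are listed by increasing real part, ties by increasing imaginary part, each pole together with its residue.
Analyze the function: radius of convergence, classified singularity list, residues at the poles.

Branch term (17/10)*sqrt(1 - z/(4/3)): its argument vanishes at z = 4/3, a square-root branch point, modulus 4/3.
Branch term (-5/4)*sqrt(1 - z/(-2/3)): its argument vanishes at z = -2/3, a square-root branch point, modulus 2/3.
The radius of convergence is the smallest modulus among the singular points: 2/3.
List the singular points by increasing real part (a conjugate pair: the negative imaginary part first).

Radius of convergence at 0: 2/3.
At -2/3: an algebraic (square-root) branch point.
At 4/3: an algebraic (square-root) branch point.


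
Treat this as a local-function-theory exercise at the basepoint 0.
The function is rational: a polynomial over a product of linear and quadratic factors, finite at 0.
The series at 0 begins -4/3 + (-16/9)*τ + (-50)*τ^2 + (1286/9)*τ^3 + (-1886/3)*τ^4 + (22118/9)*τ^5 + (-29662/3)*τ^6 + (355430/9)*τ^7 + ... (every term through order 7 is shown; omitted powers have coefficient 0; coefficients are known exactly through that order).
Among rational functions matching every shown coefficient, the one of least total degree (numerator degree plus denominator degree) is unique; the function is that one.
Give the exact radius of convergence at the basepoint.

No rational of total degree below 4 reproduces all 8 coefficients; solving the [2/2] Pade equations on them gives f(τ) = (25*τ**2/2 + 13*τ/9 + 1/3)/((τ - 1)*(τ + 1/4)), whose expansion matches every shown term.
Denominator factor (τ + 1/4): pole of order 1 at -1/4, modulus 1/4.
Denominator factor (τ - 1): pole of order 1 at 1, modulus 1.
The radius of convergence is the smallest modulus among the singular points: 1/4.

The radius of convergence is 1/4.


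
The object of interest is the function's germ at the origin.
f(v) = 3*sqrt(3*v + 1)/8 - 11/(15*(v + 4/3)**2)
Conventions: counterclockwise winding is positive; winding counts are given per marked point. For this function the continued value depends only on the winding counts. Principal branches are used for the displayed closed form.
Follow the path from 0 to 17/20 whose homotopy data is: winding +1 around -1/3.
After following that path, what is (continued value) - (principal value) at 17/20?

Continued minus principal equals -(3/40)*sqrt(355).

The rational part is single-valued and drops out of the difference; each branch term changes only by its own monodromy.
(3/8)*sqrt(1 - v/(-1/3)): winding +1 is odd, the square root flips sign, contributing -2*(3/8)*sqrt(1 - (17/20)/(-1/3)) = -2*(3/8)*sqrt(71/20) = -(3/40)*sqrt(355).
Summing the contributions at v = 17/20 gives -(3/40)*sqrt(355).


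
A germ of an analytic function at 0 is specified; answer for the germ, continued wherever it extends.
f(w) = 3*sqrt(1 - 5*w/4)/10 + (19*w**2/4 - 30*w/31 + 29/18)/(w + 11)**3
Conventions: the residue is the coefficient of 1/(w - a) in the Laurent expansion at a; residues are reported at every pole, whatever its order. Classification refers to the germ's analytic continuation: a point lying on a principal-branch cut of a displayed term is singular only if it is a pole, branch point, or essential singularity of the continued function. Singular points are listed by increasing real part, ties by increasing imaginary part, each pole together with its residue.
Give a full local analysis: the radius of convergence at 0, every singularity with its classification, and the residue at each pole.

Denominator factor (w + 11)^3: pole of order 3 at -11, modulus 11.
Branch term (3/10)*sqrt(1 - w/(4/5)): its argument vanishes at w = 4/5, a square-root branch point, modulus 4/5.
The radius of convergence is the smallest modulus among the singular points: 4/5.
The branch term is analytic at -11 and contributes nothing to the residue; only the rational part matters.
At the order-3 pole -11 set g(w) = (w - (-11))^3*(rational part) = 19*w**2/4 - 30*w/31 + 29/18.
Order-3 pole: residue = g''(a)/2; g''(-11) = 19/2, so the residue is 19/4.
List the singular points by increasing real part (a conjugate pair: the negative imaginary part first).

Radius of convergence at 0: 4/5.
At -11: a pole of order 3; residue 19/4.
At 4/5: an algebraic (square-root) branch point.


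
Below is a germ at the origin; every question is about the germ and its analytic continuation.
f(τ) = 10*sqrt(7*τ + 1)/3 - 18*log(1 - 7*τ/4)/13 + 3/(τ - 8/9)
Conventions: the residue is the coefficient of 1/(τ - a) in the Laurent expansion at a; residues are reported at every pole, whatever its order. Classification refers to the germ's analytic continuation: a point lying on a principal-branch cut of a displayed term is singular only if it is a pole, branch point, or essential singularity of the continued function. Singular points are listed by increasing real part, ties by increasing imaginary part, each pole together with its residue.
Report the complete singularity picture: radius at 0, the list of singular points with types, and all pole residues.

Denominator factor (τ - 8/9): pole of order 1 at 8/9, modulus 8/9.
Branch term (10/3)*sqrt(1 - τ/(-1/7)): its argument vanishes at τ = -1/7, a square-root branch point, modulus 1/7.
Branch term (-18/13)*log(1 - τ/(4/7)): its argument vanishes at τ = 4/7, a logarithmic branch point, modulus 4/7.
The radius of convergence is the smallest modulus among the singular points: 1/7.
The branch terms are analytic at 8/9 and contribute nothing to the residue; only the rational part matters.
At the order-1 pole 8/9 set g(τ) = (τ - (8/9))*(rational part) = 3.
Simple pole: residue = g(a) at a = 8/9, which is 3.
List the singular points by increasing real part (a conjugate pair: the negative imaginary part first).

Radius of convergence at 0: 1/7.
At -1/7: an algebraic (square-root) branch point.
At 4/7: a logarithmic branch point.
At 8/9: a pole of order 1; residue 3.


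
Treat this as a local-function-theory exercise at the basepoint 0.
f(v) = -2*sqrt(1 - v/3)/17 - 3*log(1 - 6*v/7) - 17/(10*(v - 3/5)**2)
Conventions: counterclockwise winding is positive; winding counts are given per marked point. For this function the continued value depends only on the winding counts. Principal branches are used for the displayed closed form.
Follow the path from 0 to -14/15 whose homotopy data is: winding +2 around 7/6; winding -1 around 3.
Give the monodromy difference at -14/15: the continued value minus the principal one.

The rational part is single-valued and drops out of the difference; each branch term changes only by its own monodromy.
(-3)*log(1 - v/(7/6)): each positive loop around 7/6 adds 2*pi*i to the log, so winding +2 contributes (-3)*(2)*2*pi*i = -(12)*pi*i.
(-2/17)*sqrt(1 - v/(3)): winding -1 is odd, the square root flips sign, contributing -2*(-2/17)*sqrt(1 - (-14/15)/(3)) = -2*(-2/17)*sqrt(59/45) = (4/255)*sqrt(295).
Summing the contributions at v = -14/15 gives ((4/255)*sqrt(295)) - ((12)*pi)*i.

Continued minus principal equals ((4/255)*sqrt(295)) - ((12)*pi)*i.


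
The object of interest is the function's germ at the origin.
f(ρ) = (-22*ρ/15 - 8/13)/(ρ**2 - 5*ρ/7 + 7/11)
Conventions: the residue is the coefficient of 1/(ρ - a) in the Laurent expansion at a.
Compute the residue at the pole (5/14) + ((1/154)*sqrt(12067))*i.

The residue is (-11/15) + ((311/42783)*sqrt(12067))*i.

The factor ρ**2 - 5*ρ/7 + 7/11 splits as (ρ - a)(ρ - a') with a = (5/14) + ((1/154)*sqrt(12067))*i, a' = (5/14) - ((1/154)*sqrt(12067))*i. At the order-1 pole a set g(ρ) = (ρ - a)*f(ρ) = [-22*ρ/15 - 8/13] / (ρ - a').
Simple pole: residue = g(a) at a = (5/14) + ((1/154)*sqrt(12067))*i, which is (-11/15) + ((311/42783)*sqrt(12067))*i.


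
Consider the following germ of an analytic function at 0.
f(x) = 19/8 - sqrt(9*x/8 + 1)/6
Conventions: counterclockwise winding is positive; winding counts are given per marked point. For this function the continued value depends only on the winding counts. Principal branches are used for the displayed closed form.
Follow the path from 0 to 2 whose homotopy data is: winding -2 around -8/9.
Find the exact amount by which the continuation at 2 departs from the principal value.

Continued minus principal equals 0.

The rational part is single-valued and drops out of the difference; each branch term changes only by its own monodromy.
(-1/6)*sqrt(1 - x/(-8/9)): winding -2 is even, the square root returns to the same sheet, contribution 0.
Summing the contributions at x = 2 gives 0.


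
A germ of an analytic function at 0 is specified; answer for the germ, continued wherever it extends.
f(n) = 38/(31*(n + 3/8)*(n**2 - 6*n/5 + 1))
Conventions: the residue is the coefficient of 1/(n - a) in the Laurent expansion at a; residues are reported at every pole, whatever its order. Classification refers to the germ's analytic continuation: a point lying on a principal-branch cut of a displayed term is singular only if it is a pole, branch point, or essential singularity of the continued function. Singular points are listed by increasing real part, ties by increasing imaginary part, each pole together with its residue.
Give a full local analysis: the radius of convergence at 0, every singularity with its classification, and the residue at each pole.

Radius of convergence at 0: 3/8.
At -3/8: a pole of order 1; residue 12160/15779.
At (3/5) - (4/5)*i: a pole of order 1; residue (-6080/15779) + (7410/15779)*i.
At (3/5) + (4/5)*i: a pole of order 1; residue (-6080/15779) - (7410/15779)*i.

Denominator factor (n + 3/8): pole of order 1 at -3/8, modulus 3/8.
Denominator factor (n**2 - 6*n/5 + 1): discriminant -64/25, complex-conjugate roots (3/5) + (4/5)*i and (3/5) - (4/5)*i; poles of order 1, moduli 1 and 1.
The radius of convergence is the smallest modulus among the singular points: 3/8.
At the order-1 pole -3/8 set g(n) = (n - (-3/8))*f(n) = 38/(31*(n**2 - 6*n/5 + 1)).
Simple pole: residue = g(a) at a = -3/8, which is 12160/15779.
The factor n**2 - 6*n/5 + 1 splits as (n - a)(n - a') with a = (3/5) - (4/5)*i, a' = (3/5) + (4/5)*i. At the order-1 pole a set g(n) = (n - a)*f(n) = [38/(31*(n + 3/8))] / (n - a').
Simple pole: residue = g(a) at a = (3/5) - (4/5)*i, which is (-6080/15779) + (7410/15779)*i.
The factor n**2 - 6*n/5 + 1 splits as (n - a)(n - a') with a = (3/5) + (4/5)*i, a' = (3/5) - (4/5)*i. At the order-1 pole a set g(n) = (n - a)*f(n) = [38/(31*(n + 3/8))] / (n - a').
Simple pole: residue = g(a) at a = (3/5) + (4/5)*i, which is (-6080/15779) - (7410/15779)*i.
List the singular points by increasing real part (a conjugate pair: the negative imaginary part first).
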